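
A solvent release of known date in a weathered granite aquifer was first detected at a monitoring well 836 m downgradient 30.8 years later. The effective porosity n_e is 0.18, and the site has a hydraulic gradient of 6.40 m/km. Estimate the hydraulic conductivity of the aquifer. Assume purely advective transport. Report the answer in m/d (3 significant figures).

2.09 m/d

t = 30.8 years = 11240 d
v = L / t = 836 / 11240 = 0.07436 m/d
K = v · n / i = 0.07436 × 0.18 / 0.0064 = 2.09 m/d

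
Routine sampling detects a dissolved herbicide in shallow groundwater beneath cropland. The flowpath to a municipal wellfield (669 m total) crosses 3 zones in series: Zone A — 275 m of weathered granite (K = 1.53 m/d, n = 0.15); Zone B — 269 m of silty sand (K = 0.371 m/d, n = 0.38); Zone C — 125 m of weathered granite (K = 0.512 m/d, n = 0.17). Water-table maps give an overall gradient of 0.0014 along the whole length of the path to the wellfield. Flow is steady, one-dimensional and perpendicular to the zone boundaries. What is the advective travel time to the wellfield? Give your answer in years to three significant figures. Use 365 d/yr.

Steady 1-D flow in series ⇒ the Darcy flux q is identical in every zone and the zone head losses add (resistances L/K in series).
Σ(L/K) = 275/1.53 + 269/0.371 + 125/0.512 = 179.7 + 725.1 + 244.1 = 1149 d
K_eq = L_total / Σ(L/K) = 669 / 1149 = 0.5823 m/d
q = K_eq · i = 0.5823 × 0.0014 = 8.152e-4 m/d (same in every zone)
Zone A: v = q/n = 8.152e-4/0.15 = 0.005435 m/d → t_A = 275/0.005435 = 50600 d
Zone B: v = q/n = 8.152e-4/0.38 = 0.002145 m/d → t_B = 269/0.002145 = 125400 d
Zone C: v = q/n = 8.152e-4/0.17 = 0.004795 m/d → t_C = 125/0.004795 = 26070 d
Total t = 50600 + 125400 + 26070 = 202100 d
   = 202100 / 365 = 554 yr

554 years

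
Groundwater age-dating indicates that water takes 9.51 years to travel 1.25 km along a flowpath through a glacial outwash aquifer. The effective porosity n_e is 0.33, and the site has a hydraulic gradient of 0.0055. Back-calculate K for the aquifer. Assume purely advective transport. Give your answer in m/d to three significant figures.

t = 9.51 years = 3471 d
L = 1.25 km = 1250 m
v = L / t = 1250 / 3471 = 0.3601 m/d
K = v · n / i = 0.3601 × 0.33 / 0.0055 = 21.6 m/d

21.6 m/d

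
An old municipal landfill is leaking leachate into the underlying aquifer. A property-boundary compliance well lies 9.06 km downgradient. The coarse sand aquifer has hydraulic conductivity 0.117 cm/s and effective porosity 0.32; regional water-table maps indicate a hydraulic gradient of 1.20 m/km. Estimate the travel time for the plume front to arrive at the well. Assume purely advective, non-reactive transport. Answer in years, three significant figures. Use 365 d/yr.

K = 0.117 cm/s × 864 = 101.1 m/d
q = Ki = 101.1 × 0.0012 = 0.1213 m/d
v = Ki/n = 101.1·0.0012/0.32 = 0.3791 m/d
L = 9.06 km = 9060 m
t = L / v = 9060 / 0.3791 = 23900 d
   = 23900 / 365 = 65.5 yr

65.5 years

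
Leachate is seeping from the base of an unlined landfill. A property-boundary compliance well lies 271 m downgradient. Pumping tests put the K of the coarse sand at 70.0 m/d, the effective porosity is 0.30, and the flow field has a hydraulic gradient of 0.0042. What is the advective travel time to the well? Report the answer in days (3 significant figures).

277 days

q = Ki = 70.0 × 0.0042 = 0.2940 m/d
v = Ki/n = 70.0·0.0042/0.30 = 0.9800 m/d
t = L / v = 271 / 0.9800 = 276.5 d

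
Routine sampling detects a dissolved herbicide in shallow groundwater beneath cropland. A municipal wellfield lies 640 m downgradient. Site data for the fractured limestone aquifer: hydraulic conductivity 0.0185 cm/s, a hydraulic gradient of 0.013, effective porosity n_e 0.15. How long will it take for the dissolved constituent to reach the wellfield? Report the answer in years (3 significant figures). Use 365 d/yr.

K = 0.0185 cm/s × 864 = 15.98 m/d
Darcy flux q = K·i = 15.98 × 0.013 = 0.2078 m/d
Average linear velocity = 0.2078 / 0.15 = 1.385 m/d
t = L / v = 640 / 1.385 = 462.0 d
   = 462.0 / 365 = 1.27 yr

1.27 years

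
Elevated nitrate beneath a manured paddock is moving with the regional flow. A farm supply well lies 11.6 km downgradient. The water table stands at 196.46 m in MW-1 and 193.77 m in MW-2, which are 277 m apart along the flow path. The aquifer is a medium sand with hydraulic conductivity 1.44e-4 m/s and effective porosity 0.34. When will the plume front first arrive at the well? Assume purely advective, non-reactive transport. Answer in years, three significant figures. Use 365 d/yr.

Hydraulic gradient i = (196.46 − 193.77) / 277 = 2.69 / 277 = 0.009711
K = 1.44e-4 m/s × 86400 s/d = 12.44 m/d
Darcy flux q = K·i = 12.44 × 0.009711 = 0.1208 m/d
v_s = q/n_e = 0.1208/0.34 = 0.3554 m/d
L = 11.6 km = 11600 m
t = L / v = 11600 / 0.3554 = 32640 d
   = 32640 / 365 = 89.4 yr

89.4 years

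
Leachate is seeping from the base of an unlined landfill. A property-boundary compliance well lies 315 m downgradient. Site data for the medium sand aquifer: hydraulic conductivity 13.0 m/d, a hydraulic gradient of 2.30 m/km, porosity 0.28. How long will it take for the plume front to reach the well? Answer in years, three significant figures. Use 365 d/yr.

Darcy flux q = K·i = 13.0 × 0.0023 = 0.02990 m/d
v = Ki/n = 13.0·0.0023/0.28 = 0.1068 m/d
t = L / v = 315 / 0.1068 = 2950 d
   = 2950 / 365 = 8.08 yr

8.08 years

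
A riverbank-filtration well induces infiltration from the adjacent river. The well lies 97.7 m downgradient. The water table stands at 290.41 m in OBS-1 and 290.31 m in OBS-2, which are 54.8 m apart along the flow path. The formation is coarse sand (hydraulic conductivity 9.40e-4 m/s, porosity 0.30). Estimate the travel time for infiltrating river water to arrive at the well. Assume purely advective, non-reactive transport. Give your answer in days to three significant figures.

Hydraulic gradient i = (290.41 − 290.31) / 54.8 = 0.10 / 54.8 = 0.001825
K = 9.40e-4 m/s × 86400 s/d = 81.22 m/d
Darcy flux q = K·i = 81.22 × 0.001825 = 0.1482 m/d
Average linear velocity = 0.1482 / 0.30 = 0.4940 m/d
t = L / v = 97.7 / 0.4940 = 197.8 d

198 days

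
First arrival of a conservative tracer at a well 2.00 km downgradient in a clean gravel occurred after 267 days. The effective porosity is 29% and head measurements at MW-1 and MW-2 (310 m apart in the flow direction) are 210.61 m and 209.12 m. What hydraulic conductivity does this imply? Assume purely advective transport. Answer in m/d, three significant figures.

Hydraulic gradient i = (210.61 − 209.12) / 310 = 1.49 / 310 = 0.004806
L = 2.00 km = 2000 m
v = L / t = 2000 / 267 = 7.491 m/d
K = v · n / i = 7.491 × 0.29 / 0.004806 = 452 m/d

452 m/d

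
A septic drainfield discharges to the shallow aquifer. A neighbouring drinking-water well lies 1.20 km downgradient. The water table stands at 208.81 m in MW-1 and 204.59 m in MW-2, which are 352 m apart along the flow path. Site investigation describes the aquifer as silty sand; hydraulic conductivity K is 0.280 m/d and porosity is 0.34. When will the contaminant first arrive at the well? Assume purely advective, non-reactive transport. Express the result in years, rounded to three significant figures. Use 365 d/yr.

Hydraulic gradient i = (208.81 − 204.59) / 352 = 4.22 / 352 = 0.01199
q = Ki = 0.280 × 0.01199 = 0.003357 m/d
v_s = q/n_e = 0.003357/0.34 = 0.009873 m/d
L = 1.20 km = 1200 m
t = L / v = 1200 / 0.009873 = 121500 d
   = 121500 / 365 = 333 yr

333 years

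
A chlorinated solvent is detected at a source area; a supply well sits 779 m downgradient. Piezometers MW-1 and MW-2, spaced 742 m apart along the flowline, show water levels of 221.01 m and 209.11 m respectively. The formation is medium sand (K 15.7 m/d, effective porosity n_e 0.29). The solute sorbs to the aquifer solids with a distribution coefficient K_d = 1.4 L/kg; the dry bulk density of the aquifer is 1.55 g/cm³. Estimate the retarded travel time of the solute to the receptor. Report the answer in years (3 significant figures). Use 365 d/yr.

Hydraulic gradient i = (221.01 − 209.11) / 742 = 11.90 / 742 = 0.01604
Darcy flux q = K·i = 15.7 × 0.01604 = 0.2518 m/d
Average linear velocity = 0.2518 / 0.29 = 0.8682 m/d
Retardation R = 1 + ρ_b·K_d/n = 1 + 1.55×1.4/0.29 = 8.483
Contaminant velocity v_c = v/R = 0.8682/8.483 = 0.1024 m/d
t = L/v_c = 779/0.1024 = 7611 d
   = 7611/365 = 20.9 yr

20.9 years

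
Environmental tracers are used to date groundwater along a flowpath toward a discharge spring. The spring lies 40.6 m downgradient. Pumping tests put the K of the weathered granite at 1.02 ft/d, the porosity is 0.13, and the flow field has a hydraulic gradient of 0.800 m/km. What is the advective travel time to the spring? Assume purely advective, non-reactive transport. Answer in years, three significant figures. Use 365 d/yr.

K = 1.02 ft/d × 0.3048 = 0.3109 m/d
Specific discharge q = 0.3109 × 8.0e-4 = 2.487e-4 m/d
v_s = q/n_e = 2.487e-4/0.13 = 0.001913 m/d
t = L / v = 40.6 / 0.001913 = 21220 d
   = 21220 / 365 = 58.1 yr

58.1 years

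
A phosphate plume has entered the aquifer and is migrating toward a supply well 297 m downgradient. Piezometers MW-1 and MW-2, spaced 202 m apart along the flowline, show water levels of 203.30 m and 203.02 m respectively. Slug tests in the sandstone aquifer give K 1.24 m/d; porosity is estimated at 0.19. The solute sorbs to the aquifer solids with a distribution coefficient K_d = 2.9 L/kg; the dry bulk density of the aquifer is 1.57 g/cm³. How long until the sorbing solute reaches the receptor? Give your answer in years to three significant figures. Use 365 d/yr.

Hydraulic gradient i = (203.30 − 203.02) / 202 = 0.28 / 202 = 0.001386
q = Ki = 1.24 × 0.001386 = 0.001719 m/d
v = Ki/n = 1.24·0.001386/0.19 = 0.009046 m/d
Retardation R = 1 + ρ_b·K_d/n = 1 + 1.57×2.9/0.19 = 24.96
Contaminant velocity v_c = v/R = 0.009046/24.96 = 3.624e-4 m/d
t = L/v_c = 297/3.624e-4 = 819600 d
   = 819600/365 = 2250 yr

2250 years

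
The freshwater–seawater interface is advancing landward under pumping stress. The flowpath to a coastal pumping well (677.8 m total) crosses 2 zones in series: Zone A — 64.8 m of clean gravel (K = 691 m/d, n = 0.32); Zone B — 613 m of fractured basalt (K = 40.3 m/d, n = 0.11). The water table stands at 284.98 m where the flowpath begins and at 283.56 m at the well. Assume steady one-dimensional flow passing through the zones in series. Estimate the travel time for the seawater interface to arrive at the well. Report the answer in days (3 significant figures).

950 days

Total head drop ΔH = 284.98 − 283.56 = 1.42 m
Steady 1-D flow in series ⇒ the Darcy flux q is identical in every zone and the zone head losses add (resistances L/K in series).
Σ(L/K) = 64.8/691 + 613/40.3 = 0.09378 + 15.21 = 15.30 d
q = ΔH / Σ(L/K) = 1.42 / 15.30 = 0.09278 m/d (same in every zone)
Zone A: v = q/n = 0.09278/0.32 = 0.2899 m/d → t_A = 64.8/0.2899 = 223.5 d
Zone B: v = q/n = 0.09278/0.11 = 0.8435 m/d → t_B = 613/0.8435 = 726.8 d
Total t = 223.5 + 726.8 = 950.2 d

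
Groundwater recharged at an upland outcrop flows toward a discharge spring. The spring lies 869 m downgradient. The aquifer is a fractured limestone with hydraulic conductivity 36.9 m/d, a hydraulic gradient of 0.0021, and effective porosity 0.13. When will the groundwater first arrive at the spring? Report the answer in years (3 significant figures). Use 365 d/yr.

Darcy flux q = K·i = 36.9 × 0.0021 = 0.07749 m/d
v_s = q/n_e = 0.07749/0.13 = 0.5961 m/d
t = L / v = 869 / 0.5961 = 1458 d
   = 1458 / 365 = 3.99 yr

3.99 years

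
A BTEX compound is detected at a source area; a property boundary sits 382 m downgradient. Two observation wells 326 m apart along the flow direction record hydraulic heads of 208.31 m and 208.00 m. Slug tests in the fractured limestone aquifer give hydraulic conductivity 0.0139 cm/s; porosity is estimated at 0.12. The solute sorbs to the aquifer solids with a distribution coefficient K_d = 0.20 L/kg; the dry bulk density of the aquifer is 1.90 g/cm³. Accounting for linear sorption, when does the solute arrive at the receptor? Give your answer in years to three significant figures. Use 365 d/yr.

45.8 years

Hydraulic gradient i = (208.31 − 208.00) / 326 = 0.31 / 326 = 9.509e-4
K = 0.0139 cm/s × 864 = 12.01 m/d
q = Ki = 12.01 × 9.509e-4 = 0.01142 m/d
v_s = q/n_e = 0.01142/0.12 = 0.09517 m/d
Retardation R = 1 + ρ_b·K_d/n = 1 + 1.90×0.20/0.12 = 4.167
Contaminant velocity v_c = v/R = 0.09517/4.167 = 0.02284 m/d
t = L/v_c = 382/0.02284 = 16720 d
   = 16720/365 = 45.8 yr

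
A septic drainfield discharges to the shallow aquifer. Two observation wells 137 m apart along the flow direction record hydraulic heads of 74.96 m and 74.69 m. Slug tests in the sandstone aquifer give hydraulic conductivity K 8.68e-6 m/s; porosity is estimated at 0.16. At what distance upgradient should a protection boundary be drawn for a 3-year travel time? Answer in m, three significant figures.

Hydraulic gradient i = (74.96 − 74.69) / 137 = 0.27 / 137 = 0.001971
K = 8.68e-6 m/s × 86400 s/d = 0.7500 m/d
q = Ki = 0.7500 × 0.001971 = 0.001478 m/d
v_s = q/n_e = 0.001478/0.16 = 0.009238 m/d
T = 3 yr × 365 = 1095 d
L = v × T = 0.009238 × 1095 = 10.12 m

10.1 m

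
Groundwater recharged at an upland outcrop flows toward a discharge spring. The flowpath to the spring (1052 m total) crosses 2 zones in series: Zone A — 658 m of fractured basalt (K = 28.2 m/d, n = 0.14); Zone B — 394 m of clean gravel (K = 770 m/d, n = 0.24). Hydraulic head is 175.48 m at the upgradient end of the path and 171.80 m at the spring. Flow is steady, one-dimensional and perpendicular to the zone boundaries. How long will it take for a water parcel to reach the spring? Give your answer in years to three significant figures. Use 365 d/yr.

3.31 years

Total head drop ΔH = 175.48 − 171.80 = 3.68 m
Continuity: the same q passes through each zone, so ΔH = q·Σ(L_j/K_j) — the zones act as resistances in series.
Σ(L/K) = 658/28.2 + 394/770 = 23.33 + 0.5117 = 23.85 d
q = ΔH / Σ(L/K) = 3.68 / 23.85 = 0.1543 m/d (same in every zone)
Zone A: v = q/n = 0.1543/0.14 = 1.102 m/d → t_A = 658/1.102 = 596.9 d
Zone B: v = q/n = 0.1543/0.24 = 0.6430 m/d → t_B = 394/0.6430 = 612.7 d
Total t = 596.9 + 612.7 = 1210 d
   = 1210 / 365 = 3.31 yr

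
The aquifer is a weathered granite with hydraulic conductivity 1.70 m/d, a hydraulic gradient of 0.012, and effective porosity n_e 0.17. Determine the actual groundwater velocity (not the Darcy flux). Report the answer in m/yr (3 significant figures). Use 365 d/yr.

q = Ki = 1.70 × 0.012 = 0.02040 m/d
Average linear velocity = 0.02040 / 0.17 = 0.1200 m/d
   = 0.1200 × 365 = 43.8 m/yr

43.8 m/yr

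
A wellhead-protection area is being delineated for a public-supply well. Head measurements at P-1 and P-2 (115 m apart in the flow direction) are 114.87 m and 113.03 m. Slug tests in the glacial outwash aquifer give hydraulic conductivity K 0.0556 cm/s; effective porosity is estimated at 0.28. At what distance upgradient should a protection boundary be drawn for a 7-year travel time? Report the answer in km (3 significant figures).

7.01 km

Hydraulic gradient i = (114.87 − 113.03) / 115 = 1.84 / 115 = 0.01600
K = 0.0556 cm/s × 864 = 48.04 m/d
Specific discharge q = 48.04 × 0.01600 = 0.7686 m/d
v = Ki/n = 48.04·0.01600/0.28 = 2.745 m/d
T = 7 yr × 365 = 2555 d
L = v × T = 2.745 × 2555 = 7014 m
   = 7.01 km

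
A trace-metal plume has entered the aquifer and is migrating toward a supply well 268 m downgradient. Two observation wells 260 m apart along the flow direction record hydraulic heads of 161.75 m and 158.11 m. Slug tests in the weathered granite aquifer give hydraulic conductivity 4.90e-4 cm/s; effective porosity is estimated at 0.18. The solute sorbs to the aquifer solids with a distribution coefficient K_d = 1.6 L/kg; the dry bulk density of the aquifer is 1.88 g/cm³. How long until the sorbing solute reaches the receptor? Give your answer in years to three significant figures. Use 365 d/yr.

395 years

Hydraulic gradient i = (161.75 − 158.11) / 260 = 3.64 / 260 = 0.01400
K = 4.90e-4 cm/s × 864 = 0.4234 m/d
Darcy flux q = K·i = 0.4234 × 0.01400 = 0.005927 m/d
Average linear velocity = 0.005927 / 0.18 = 0.03293 m/d
Retardation R = 1 + ρ_b·K_d/n = 1 + 1.88×1.6/0.18 = 17.71
Contaminant velocity v_c = v/R = 0.03293/17.71 = 0.001859 m/d
t = L/v_c = 268/0.001859 = 144200 d
   = 144200/365 = 395 yr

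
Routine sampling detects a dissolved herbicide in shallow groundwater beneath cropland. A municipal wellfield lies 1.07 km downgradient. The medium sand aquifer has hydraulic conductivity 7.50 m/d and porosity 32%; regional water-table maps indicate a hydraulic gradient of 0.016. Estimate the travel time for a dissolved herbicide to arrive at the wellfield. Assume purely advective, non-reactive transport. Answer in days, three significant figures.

q = Ki = 7.50 × 0.016 = 0.1200 m/d
Average linear velocity = 0.1200 / 0.32 = 0.3750 m/d
L = 1.07 km = 1070 m
t = L / v = 1070 / 0.3750 = 2853 d

2850 days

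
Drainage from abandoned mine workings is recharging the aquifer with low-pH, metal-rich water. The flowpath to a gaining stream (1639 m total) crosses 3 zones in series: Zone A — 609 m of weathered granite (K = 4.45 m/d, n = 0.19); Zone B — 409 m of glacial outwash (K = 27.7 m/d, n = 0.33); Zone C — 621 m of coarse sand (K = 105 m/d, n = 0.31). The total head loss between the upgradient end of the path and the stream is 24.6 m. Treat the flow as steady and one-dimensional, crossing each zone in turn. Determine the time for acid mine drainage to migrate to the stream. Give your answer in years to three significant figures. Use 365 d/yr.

Steady 1-D flow in series ⇒ the Darcy flux q is identical in every zone and the zone head losses add (resistances L/K in series).
Σ(L/K) = 609/4.45 + 409/27.7 + 621/105 = 136.9 + 14.77 + 5.914 = 157.5 d
q = ΔH / Σ(L/K) = 24.6 / 157.5 = 0.1562 m/d (same in every zone)
Zone A: v = q/n = 0.1562/0.19 = 0.8219 m/d → t_A = 609/0.8219 = 741.0 d
Zone B: v = q/n = 0.1562/0.33 = 0.4732 m/d → t_B = 409/0.4732 = 864.3 d
Zone C: v = q/n = 0.1562/0.31 = 0.5037 m/d → t_C = 621/0.5037 = 1233 d
Total t = 741.0 + 864.3 + 1233 = 2838 d
   = 2838 / 365 = 7.78 yr

7.78 years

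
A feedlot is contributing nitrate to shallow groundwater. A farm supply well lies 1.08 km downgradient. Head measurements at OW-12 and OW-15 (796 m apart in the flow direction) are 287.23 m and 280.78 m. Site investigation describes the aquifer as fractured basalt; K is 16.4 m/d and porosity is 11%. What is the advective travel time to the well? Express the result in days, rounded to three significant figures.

Hydraulic gradient i = (287.23 − 280.78) / 796 = 6.45 / 796 = 0.008103
Darcy flux q = K·i = 16.4 × 0.008103 = 0.1329 m/d
Seepage velocity v = q / n = 0.1329 / 0.11 = 1.208 m/d
L = 1.08 km = 1080 m
t = L / v = 1080 / 1.208 = 894.0 d

894 days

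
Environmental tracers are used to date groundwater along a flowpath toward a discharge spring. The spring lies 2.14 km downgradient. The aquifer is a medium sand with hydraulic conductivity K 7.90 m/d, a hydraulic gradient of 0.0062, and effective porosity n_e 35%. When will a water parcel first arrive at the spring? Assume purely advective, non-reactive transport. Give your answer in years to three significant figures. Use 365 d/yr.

Specific discharge q = 7.90 × 0.0062 = 0.04898 m/d
Seepage velocity v = q / n = 0.04898 / 0.35 = 0.1399 m/d
L = 2.14 km = 2140 m
t = L / v = 2140 / 0.1399 = 15290 d
   = 15290 / 365 = 41.9 yr

41.9 years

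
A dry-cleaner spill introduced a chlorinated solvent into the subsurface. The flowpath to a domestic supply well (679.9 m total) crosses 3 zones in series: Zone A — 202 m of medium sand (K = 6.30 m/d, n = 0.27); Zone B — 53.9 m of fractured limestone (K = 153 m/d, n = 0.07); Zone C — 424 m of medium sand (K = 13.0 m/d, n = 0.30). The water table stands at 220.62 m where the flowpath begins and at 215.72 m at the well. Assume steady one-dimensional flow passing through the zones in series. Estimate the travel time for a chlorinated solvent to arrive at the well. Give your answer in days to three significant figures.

Total head drop ΔH = 220.62 − 215.72 = 4.90 m
Steady 1-D flow in series ⇒ the Darcy flux q is identical in every zone and the zone head losses add (resistances L/K in series).
Σ(L/K) = 202/6.30 + 53.9/153 + 424/13.0 = 32.06 + 0.3523 + 32.62 = 65.03 d
q = ΔH / Σ(L/K) = 4.90 / 65.03 = 0.07535 m/d (same in every zone)
Zone A: v = q/n = 0.07535/0.27 = 0.2791 m/d → t_A = 202/0.2791 = 723.8 d
Zone B: v = q/n = 0.07535/0.07 = 1.076 m/d → t_B = 53.9/1.076 = 50.07 d
Zone C: v = q/n = 0.07535/0.30 = 0.2512 m/d → t_C = 424/0.2512 = 1688 d
Total t = 723.8 + 50.07 + 1688 = 2462 d

2460 days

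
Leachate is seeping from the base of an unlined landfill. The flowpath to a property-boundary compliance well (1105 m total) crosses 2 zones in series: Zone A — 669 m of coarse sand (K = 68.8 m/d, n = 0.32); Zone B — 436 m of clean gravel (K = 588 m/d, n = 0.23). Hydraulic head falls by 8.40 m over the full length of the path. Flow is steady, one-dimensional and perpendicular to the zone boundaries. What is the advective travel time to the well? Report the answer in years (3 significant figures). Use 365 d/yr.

Continuity: the same q passes through each zone, so ΔH = q·Σ(L_j/K_j) — the zones act as resistances in series.
Σ(L/K) = 669/68.8 + 436/588 = 9.724 + 0.7415 = 10.47 d
q = ΔH / Σ(L/K) = 8.40 / 10.47 = 0.8026 m/d (same in every zone)
Zone A: v = q/n = 0.8026/0.32 = 2.508 m/d → t_A = 669/2.508 = 266.7 d
Zone B: v = q/n = 0.8026/0.23 = 3.490 m/d → t_B = 436/3.490 = 124.9 d
Total t = 266.7 + 124.9 = 391.7 d
   = 391.7 / 365 = 1.07 yr

1.07 years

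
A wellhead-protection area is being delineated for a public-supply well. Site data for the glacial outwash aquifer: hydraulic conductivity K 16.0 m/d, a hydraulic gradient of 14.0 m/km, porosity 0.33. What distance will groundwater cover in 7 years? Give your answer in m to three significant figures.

1730 m

Darcy flux q = K·i = 16.0 × 0.014 = 0.2240 m/d
Average linear velocity = 0.2240 / 0.33 = 0.6788 m/d
T = 7 yr × 365 = 2555 d
L = v × T = 0.6788 × 2555 = 1734 m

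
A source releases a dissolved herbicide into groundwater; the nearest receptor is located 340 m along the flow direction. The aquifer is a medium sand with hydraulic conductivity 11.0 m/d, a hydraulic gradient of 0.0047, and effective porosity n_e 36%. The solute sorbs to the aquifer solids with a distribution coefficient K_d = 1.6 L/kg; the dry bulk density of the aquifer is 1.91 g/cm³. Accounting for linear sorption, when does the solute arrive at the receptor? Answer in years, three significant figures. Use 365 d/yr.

Darcy flux q = K·i = 11.0 × 0.0047 = 0.05170 m/d
Average linear velocity = 0.05170 / 0.36 = 0.1436 m/d
Retardation R = 1 + ρ_b·K_d/n = 1 + 1.91×1.6/0.36 = 9.489
Contaminant velocity v_c = v/R = 0.1436/9.489 = 0.01513 m/d
t = L/v_c = 340/0.01513 = 22460 d
   = 22460/365 = 61.5 yr

61.5 years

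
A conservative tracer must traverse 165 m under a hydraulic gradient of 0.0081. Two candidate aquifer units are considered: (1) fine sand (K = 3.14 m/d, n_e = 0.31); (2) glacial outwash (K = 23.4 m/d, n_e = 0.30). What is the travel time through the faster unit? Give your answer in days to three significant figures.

Unit 1 (fine sand): v = 3.14×0.0081/0.31 = 0.08205 m/d, t = 165/0.08205 = 2011 d
Unit 2 (glacial outwash): v = 23.4×0.0081/0.30 = 0.6318 m/d, t = 165/0.6318 = 261.2 d
Faster unit: t = 261 d

261 days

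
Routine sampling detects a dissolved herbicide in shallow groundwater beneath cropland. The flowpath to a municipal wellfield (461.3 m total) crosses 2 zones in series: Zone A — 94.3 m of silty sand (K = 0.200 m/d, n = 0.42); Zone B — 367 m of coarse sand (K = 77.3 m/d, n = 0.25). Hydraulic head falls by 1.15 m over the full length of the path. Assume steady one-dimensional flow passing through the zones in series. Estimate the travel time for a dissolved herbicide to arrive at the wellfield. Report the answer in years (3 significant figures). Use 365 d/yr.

Steady 1-D flow in series ⇒ the Darcy flux q is identical in every zone and the zone head losses add (resistances L/K in series).
Σ(L/K) = 94.3/0.200 + 367/77.3 = 471.5 + 4.748 = 476.2 d
q = ΔH / Σ(L/K) = 1.15 / 476.2 = 0.002415 m/d (same in every zone)
Zone A: v = q/n = 0.002415/0.42 = 0.005749 m/d → t_A = 94.3/0.005749 = 16400 d
Zone B: v = q/n = 0.002415/0.25 = 0.009659 m/d → t_B = 367/0.009659 = 38000 d
Total t = 16400 + 38000 = 54400 d
   = 54400 / 365 = 149 yr

149 years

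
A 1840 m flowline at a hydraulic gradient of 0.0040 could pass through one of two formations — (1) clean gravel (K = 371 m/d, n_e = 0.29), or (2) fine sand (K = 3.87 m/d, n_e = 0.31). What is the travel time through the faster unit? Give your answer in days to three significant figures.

Unit 1 (clean gravel): v = 371×0.0040/0.29 = 5.117 m/d, t = 1840/5.117 = 359.6 d
Unit 2 (fine sand): v = 3.87×0.0040/0.31 = 0.04994 m/d, t = 1840/0.04994 = 36850 d
Faster unit: t = 360 d

360 days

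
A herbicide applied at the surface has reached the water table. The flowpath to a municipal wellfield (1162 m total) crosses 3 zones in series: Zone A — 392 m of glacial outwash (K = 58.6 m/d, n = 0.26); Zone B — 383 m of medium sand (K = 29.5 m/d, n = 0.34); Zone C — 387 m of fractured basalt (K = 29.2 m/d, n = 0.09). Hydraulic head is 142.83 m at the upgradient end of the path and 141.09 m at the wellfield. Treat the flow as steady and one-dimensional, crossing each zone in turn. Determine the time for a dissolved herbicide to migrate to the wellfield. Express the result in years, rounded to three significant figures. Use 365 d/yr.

Total head drop ΔH = 142.83 − 141.09 = 1.74 m
Steady 1-D flow in series ⇒ the Darcy flux q is identical in every zone and the zone head losses add (resistances L/K in series).
Σ(L/K) = 392/58.6 + 383/29.5 + 387/29.2 = 6.689 + 12.98 + 13.25 = 32.93 d
q = ΔH / Σ(L/K) = 1.74 / 32.93 = 0.05285 m/d (same in every zone)
Zone A: v = q/n = 0.05285/0.26 = 0.2033 m/d → t_A = 392/0.2033 = 1929 d
Zone B: v = q/n = 0.05285/0.34 = 0.1554 m/d → t_B = 383/0.1554 = 2464 d
Zone C: v = q/n = 0.05285/0.09 = 0.5872 m/d → t_C = 387/0.5872 = 659.1 d
Total t = 1929 + 2464 + 659.1 = 5052 d
   = 5052 / 365 = 13.8 yr

13.8 years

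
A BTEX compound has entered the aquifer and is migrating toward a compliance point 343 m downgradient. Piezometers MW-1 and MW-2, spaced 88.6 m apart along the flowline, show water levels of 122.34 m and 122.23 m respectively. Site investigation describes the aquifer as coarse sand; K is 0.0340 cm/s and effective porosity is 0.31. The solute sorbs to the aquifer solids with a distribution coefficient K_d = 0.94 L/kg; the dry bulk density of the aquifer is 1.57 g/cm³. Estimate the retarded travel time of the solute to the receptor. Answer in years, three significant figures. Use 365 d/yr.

46.0 years

Hydraulic gradient i = (122.34 − 122.23) / 88.6 = 0.11 / 88.6 = 0.001242
K = 0.0340 cm/s × 864 = 29.38 m/d
Darcy flux q = K·i = 29.38 × 0.001242 = 0.03647 m/d
v = Ki/n = 29.38·0.001242/0.31 = 0.1176 m/d
Retardation R = 1 + ρ_b·K_d/n = 1 + 1.57×0.94/0.31 = 5.761
Contaminant velocity v_c = v/R = 0.1176/5.761 = 0.02042 m/d
t = L/v_c = 343/0.02042 = 16790 d
   = 16790/365 = 46.0 yr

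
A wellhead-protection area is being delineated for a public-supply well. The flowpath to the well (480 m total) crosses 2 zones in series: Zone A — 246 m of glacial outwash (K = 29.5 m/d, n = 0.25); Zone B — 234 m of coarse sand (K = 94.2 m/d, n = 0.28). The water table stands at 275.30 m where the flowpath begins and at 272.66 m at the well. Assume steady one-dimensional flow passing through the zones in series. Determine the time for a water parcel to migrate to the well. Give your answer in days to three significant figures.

521 days

Total head drop ΔH = 275.30 − 272.66 = 2.64 m
Steady 1-D flow in series ⇒ the Darcy flux q is identical in every zone and the zone head losses add (resistances L/K in series).
Σ(L/K) = 246/29.5 + 234/94.2 = 8.339 + 2.484 = 10.82 d
q = ΔH / Σ(L/K) = 2.64 / 10.82 = 0.2439 m/d (same in every zone)
Zone A: v = q/n = 0.2439/0.25 = 0.9757 m/d → t_A = 246/0.9757 = 252.1 d
Zone B: v = q/n = 0.2439/0.28 = 0.8712 m/d → t_B = 234/0.8712 = 268.6 d
Total t = 252.1 + 268.6 = 520.7 d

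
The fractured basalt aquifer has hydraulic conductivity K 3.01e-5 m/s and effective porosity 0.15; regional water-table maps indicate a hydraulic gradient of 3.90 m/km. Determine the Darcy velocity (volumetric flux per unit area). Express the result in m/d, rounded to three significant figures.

0.0101 m/d

K = 3.01e-5 m/s × 86400 s/d = 2.601 m/d
Specific discharge q = 2.601 × 0.0039 = 0.01014 m/d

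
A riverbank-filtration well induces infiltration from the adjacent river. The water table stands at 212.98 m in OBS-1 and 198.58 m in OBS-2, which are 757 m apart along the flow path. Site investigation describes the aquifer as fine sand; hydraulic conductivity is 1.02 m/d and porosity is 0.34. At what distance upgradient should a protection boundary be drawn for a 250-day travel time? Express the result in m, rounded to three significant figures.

Hydraulic gradient i = (212.98 − 198.58) / 757 = 14.40 / 757 = 0.01902
Darcy flux q = K·i = 1.02 × 0.01902 = 0.01940 m/d
Average linear velocity = 0.01940 / 0.34 = 0.05707 m/d
L = v × T = 0.05707 × 250 = 14.27 m

14.3 m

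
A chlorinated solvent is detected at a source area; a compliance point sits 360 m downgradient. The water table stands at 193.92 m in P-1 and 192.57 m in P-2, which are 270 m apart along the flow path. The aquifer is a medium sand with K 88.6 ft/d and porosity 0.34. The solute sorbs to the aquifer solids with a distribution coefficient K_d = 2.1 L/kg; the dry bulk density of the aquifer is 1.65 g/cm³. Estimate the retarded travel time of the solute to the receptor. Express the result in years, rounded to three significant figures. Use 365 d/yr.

Hydraulic gradient i = (193.92 − 192.57) / 270 = 1.35 / 270 = 0.005000
K = 88.6 ft/d × 0.3048 = 27.01 m/d
Darcy flux q = K·i = 27.01 × 0.005000 = 0.1350 m/d
Average linear velocity = 0.1350 / 0.34 = 0.3971 m/d
Retardation R = 1 + ρ_b·K_d/n = 1 + 1.65×2.1/0.34 = 11.19
Contaminant velocity v_c = v/R = 0.3971/11.19 = 0.03549 m/d
t = L/v_c = 360/0.03549 = 10140 d
   = 10140/365 = 27.8 yr

27.8 years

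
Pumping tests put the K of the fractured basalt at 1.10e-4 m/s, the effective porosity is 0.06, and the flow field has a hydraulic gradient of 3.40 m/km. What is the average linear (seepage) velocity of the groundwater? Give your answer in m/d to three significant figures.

K = 1.10e-4 m/s × 86400 s/d = 9.504 m/d
q = Ki = 9.504 × 0.0034 = 0.03231 m/d
Seepage velocity v = q / n = 0.03231 / 0.06 = 0.5386 m/d

0.539 m/d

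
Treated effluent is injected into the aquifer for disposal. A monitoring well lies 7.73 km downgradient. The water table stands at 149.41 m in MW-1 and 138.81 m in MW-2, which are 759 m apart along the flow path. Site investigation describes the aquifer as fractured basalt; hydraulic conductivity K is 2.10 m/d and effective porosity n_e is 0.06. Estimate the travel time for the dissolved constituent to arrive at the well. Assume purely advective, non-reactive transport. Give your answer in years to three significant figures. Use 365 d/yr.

Hydraulic gradient i = (149.41 − 138.81) / 759 = 10.60 / 759 = 0.01397
Specific discharge q = 2.10 × 0.01397 = 0.02933 m/d
Average linear velocity = 0.02933 / 0.06 = 0.4888 m/d
L = 7.73 km = 7730 m
t = L / v = 7730 / 0.4888 = 15810 d
   = 15810 / 365 = 43.3 yr

43.3 years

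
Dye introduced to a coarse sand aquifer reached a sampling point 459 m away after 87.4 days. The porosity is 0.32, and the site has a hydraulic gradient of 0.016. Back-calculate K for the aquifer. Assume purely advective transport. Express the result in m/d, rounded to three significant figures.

105 m/d

v = L / t = 459 / 87.4 = 5.252 m/d
K = v · n / i = 5.252 × 0.32 / 0.016 = 105 m/d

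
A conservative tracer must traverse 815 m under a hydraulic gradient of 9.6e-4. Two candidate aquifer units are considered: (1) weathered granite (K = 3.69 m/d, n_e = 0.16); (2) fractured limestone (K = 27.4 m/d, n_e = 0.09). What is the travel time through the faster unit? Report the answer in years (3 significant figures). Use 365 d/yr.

Unit 1 (weathered granite): v = 3.69×9.6e-4/0.16 = 0.02214 m/d, t = 815/0.02214 = 36810 d
Unit 2 (fractured limestone): v = 27.4×9.6e-4/0.09 = 0.2923 m/d, t = 815/0.2923 = 2789 d
Faster: 2789 d / 365 = 7.64 yr

7.64 years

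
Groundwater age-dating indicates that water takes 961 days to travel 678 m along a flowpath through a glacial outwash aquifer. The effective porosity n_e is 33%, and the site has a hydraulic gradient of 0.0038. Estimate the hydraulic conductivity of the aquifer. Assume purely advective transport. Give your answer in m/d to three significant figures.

v = L / t = 678 / 961 = 0.7055 m/d
K = v · n / i = 0.7055 × 0.33 / 0.0038 = 61.3 m/d

61.3 m/d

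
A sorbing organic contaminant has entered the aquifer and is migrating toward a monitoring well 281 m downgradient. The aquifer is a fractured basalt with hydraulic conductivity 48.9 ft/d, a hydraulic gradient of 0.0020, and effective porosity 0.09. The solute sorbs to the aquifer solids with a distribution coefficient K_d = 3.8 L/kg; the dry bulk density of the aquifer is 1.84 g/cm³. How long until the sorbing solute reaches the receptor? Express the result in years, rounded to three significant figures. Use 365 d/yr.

183 years

K = 48.9 ft/d × 0.3048 = 14.90 m/d
Darcy flux q = K·i = 14.90 × 0.0020 = 0.02981 m/d
Seepage velocity v = q / n = 0.02981 / 0.09 = 0.3312 m/d
Retardation R = 1 + ρ_b·K_d/n = 1 + 1.84×3.8/0.09 = 78.69
Contaminant velocity v_c = v/R = 0.3312/78.69 = 0.004209 m/d
t = L/v_c = 281/0.004209 = 66760 d
   = 66760/365 = 183 yr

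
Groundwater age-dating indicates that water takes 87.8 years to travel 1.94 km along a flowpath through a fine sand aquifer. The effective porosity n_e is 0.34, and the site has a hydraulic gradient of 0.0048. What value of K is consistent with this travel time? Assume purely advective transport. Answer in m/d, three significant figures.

4.29 m/d

t = 87.8 years = 32050 d
L = 1.94 km = 1940 m
v = L / t = 1940 / 32050 = 0.06054 m/d
K = v · n / i = 0.06054 × 0.34 / 0.0048 = 4.29 m/d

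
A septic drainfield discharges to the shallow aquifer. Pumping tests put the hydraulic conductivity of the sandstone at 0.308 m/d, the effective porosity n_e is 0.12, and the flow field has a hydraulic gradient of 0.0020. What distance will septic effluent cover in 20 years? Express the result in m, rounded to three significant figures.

Darcy flux q = K·i = 0.308 × 0.0020 = 6.160e-4 m/d
Average linear velocity = 6.160e-4 / 0.12 = 0.005133 m/d
T = 20 yr × 365 = 7300 d
L = v × T = 0.005133 × 7300 = 37.47 m

37.5 m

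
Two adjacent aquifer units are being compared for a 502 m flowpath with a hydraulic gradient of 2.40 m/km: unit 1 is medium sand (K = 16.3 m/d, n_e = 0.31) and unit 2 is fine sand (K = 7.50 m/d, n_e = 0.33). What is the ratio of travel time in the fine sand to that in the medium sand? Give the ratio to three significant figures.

2.31

Unit 1 (medium sand): v = 16.3×0.0024/0.31 = 0.1262 m/d, t = 502/0.1262 = 3978 d
Unit 2 (fine sand): v = 7.50×0.0024/0.33 = 0.05455 m/d, t = 502/0.05455 = 9203 d
t(fine sand) / t(medium sand) = 9203/3978 = 2.31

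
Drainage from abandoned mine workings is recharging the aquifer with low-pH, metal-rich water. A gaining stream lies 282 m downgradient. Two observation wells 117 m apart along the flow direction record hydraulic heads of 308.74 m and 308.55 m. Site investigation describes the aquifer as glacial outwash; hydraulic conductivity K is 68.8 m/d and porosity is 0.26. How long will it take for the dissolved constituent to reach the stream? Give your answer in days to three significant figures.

656 days

Hydraulic gradient i = (308.74 − 308.55) / 117 = 0.19 / 117 = 0.001624
q = Ki = 68.8 × 0.001624 = 0.1117 m/d
Average linear velocity = 0.1117 / 0.26 = 0.4297 m/d
t = L / v = 282 / 0.4297 = 656.2 d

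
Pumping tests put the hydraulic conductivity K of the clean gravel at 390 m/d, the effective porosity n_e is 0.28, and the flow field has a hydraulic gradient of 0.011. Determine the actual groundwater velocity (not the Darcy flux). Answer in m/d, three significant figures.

q = Ki = 390 × 0.011 = 4.290 m/d
Seepage velocity v = q / n = 4.290 / 0.28 = 15.32 m/d

15.3 m/d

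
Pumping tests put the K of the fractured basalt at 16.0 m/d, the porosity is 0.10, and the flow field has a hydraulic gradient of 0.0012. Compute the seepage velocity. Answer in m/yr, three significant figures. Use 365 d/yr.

70.1 m/yr

Darcy flux q = K·i = 16.0 × 0.0012 = 0.01920 m/d
v = Ki/n = 16.0·0.0012/0.10 = 0.1920 m/d
   = 0.1920 × 365 = 70.1 m/yr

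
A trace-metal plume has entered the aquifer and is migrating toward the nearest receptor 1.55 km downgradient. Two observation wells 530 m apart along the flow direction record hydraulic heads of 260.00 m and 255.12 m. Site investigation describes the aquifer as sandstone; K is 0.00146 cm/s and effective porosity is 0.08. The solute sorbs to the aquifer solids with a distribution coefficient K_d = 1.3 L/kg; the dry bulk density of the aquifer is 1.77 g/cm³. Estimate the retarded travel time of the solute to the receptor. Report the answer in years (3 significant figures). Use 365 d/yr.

Hydraulic gradient i = (260.00 − 255.12) / 530 = 4.88 / 530 = 0.009208
K = 0.00146 cm/s × 864 = 1.261 m/d
q = Ki = 1.261 × 0.009208 = 0.01161 m/d
Seepage velocity v = q / n = 0.01161 / 0.08 = 0.1452 m/d
Retardation R = 1 + ρ_b·K_d/n = 1 + 1.77×1.3/0.08 = 29.76
Contaminant velocity v_c = v/R = 0.1452/29.76 = 0.004878 m/d
L = 1.55 km = 1550 m
t = L/v_c = 1550/0.004878 = 317700 d
   = 317700/365 = 871 yr

871 years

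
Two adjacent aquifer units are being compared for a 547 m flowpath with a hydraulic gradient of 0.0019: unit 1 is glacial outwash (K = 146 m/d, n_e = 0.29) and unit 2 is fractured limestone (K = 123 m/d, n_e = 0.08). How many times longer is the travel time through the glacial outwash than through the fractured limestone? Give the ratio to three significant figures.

Unit 1 (glacial outwash): v = 146×0.0019/0.29 = 0.9566 m/d, t = 547/0.9566 = 571.8 d
Unit 2 (fractured limestone): v = 123×0.0019/0.08 = 2.921 m/d, t = 547/2.921 = 187.2 d
t(glacial outwash) / t(fractured limestone) = 571.8/187.2 = 3.05

3.05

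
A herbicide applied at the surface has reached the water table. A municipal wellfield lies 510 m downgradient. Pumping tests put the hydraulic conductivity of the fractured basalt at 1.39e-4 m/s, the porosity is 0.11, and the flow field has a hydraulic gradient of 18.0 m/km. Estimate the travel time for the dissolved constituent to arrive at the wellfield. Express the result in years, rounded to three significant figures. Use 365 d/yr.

0.711 years

K = 1.39e-4 m/s × 86400 s/d = 12.01 m/d
Darcy flux q = K·i = 12.01 × 0.018 = 0.2162 m/d
v_s = q/n_e = 0.2162/0.11 = 1.965 m/d
t = L / v = 510 / 1.965 = 259.5 d
   = 259.5 / 365 = 0.711 yr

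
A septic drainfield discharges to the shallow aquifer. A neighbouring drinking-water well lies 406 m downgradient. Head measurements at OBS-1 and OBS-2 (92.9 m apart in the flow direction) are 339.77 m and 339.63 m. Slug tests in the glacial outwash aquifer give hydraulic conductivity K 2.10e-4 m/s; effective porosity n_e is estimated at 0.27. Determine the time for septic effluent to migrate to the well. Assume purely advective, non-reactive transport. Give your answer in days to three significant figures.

Hydraulic gradient i = (339.77 − 339.63) / 92.9 = 0.14 / 92.9 = 0.001507
K = 2.10e-4 m/s × 86400 s/d = 18.14 m/d
q = Ki = 18.14 × 0.001507 = 0.02734 m/d
v_s = q/n_e = 0.02734/0.27 = 0.1013 m/d
t = L / v = 406 / 0.1013 = 4009 d

4010 days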